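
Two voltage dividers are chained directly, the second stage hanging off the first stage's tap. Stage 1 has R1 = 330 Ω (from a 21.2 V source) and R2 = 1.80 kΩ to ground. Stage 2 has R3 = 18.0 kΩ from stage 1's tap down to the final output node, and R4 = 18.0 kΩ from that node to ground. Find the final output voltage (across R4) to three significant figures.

V_out ≈ 8.89 V

Stage 2 presents R3+R4 = 36000 Ω as a load on stage 1's tap.
Stage 1's lower leg becomes R2‖(R3+R4) = 1714 Ω, so V_mid = 21.2 × 1714/2044 = 17.78 V.
Stage 2 is itself unloaded: V_out = V_mid × R4/(R3+R4) = 17.78 × 18000/36000 = 8.89 V.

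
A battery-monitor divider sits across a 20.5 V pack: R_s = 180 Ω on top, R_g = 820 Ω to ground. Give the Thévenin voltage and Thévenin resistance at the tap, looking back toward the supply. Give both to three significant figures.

V_th is the open-circuit tap voltage: 20.5 × 820/(180 + 820) = 16.8 V.
With the supply zeroed, R_s and R_g appear in parallel from the tap: R_th = R_s‖R_g = (180 × 820)/1000 = 148 Ω.

V_th = 16.8 V, R_th = 148 Ω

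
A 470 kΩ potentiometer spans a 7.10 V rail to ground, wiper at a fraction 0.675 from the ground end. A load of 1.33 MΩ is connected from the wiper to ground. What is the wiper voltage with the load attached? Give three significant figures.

V ≈ 4.45 V

The wiper splits the pot into (1−α)R = 152.7 kΩ above and αR = 317.2 kΩ below.
Lower section ‖ load = 256.1 kΩ.
V_wiper = 7.10 × 256.1/(152.7 + 256.1) = 4.45 V.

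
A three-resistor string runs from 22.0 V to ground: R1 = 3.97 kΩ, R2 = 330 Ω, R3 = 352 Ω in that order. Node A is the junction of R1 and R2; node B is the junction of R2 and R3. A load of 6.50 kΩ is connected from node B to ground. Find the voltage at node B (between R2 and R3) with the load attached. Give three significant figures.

V ≈ 1.59 V

At node B, R3 is in parallel with the load: R3‖R_L = 333.9 Ω.
Below node A the resistance is R2 + (R3‖R_L) = 663.9 Ω, so V_A = 22.0 × 663.9/4634 = 3.152 V.
Then V_B = V_A × (R3‖R_L)/(R2 + R3‖R_L) = 3.152 × 333.9/663.9 = 1.59 V.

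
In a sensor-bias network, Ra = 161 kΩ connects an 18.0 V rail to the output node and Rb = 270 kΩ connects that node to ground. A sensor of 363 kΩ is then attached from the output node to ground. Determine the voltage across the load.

V_out ≈ 8.82 V

The load sits in parallel with Rb: Rb‖R_L = (270 × 363) / (270 + 363) = 154.8 kΩ.
V_out = 18.0 × 154.8 / (161 + 154.8) = 18.0 × 154.8/315.8 = 8.82 V.
(Unloaded it would have been 11.3 V.)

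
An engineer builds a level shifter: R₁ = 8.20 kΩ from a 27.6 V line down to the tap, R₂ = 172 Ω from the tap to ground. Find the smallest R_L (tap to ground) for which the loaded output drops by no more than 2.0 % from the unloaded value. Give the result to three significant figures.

Output resistance R_th = R₁‖R₂ = (8200 × 172)/8372 = 168.5 Ω.
The fractional drop is R_th/(R_th + R_L); requiring this ≤ 0.0200 gives R_L ≥ R_th(1/0.0200 − 1) = 168.5 × 49.00 = 8.25 kΩ.

R_L(min) ≈ 8.25 kΩ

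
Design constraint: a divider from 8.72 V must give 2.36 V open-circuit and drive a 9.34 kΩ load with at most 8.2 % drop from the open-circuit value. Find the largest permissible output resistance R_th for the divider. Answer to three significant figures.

Loading drop = R_th/(R_th + R_L) ≤ 0.0820, so R_th ≤ R_L · ε/(1−ε) = 9.34 kΩ × 0.0820/0.9180 = 834 Ω.

R_th ≤ 834 Ω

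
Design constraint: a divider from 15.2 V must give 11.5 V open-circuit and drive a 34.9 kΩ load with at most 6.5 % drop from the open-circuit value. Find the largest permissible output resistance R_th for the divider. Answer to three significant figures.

R_th ≤ 2.43 kΩ

Loading drop = R_th/(R_th + R_L) ≤ 0.0650, so R_th ≤ R_L · ε/(1−ε) = 34.9 kΩ × 0.0650/0.9350 = 2.43 kΩ.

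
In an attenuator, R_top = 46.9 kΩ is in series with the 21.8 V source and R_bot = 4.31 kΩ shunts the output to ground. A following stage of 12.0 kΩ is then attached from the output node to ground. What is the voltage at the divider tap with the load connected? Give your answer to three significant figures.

The load sits in parallel with R_bot: R_bot‖R_L = (4.31 × 12.0) / (4.31 + 12.0) = 3.171 kΩ.
V_out = 21.8 × 3.171 / (46.9 + 3.171) = 21.8 × 3.171/50.07 = 1.38 V.
(Unloaded it would have been 1.83 V.)

V_out ≈ 1.38 V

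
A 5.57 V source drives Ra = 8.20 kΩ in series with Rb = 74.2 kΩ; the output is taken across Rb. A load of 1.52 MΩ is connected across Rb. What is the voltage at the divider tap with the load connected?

V_out ≈ 4.99 V

The load sits in parallel with Rb: Rb‖R_L = (74.2 × 1520) / (74.2 + 1520) = 70.75 kΩ.
V_out = 5.57 × 70.75 / (8.20 + 70.75) = 5.57 × 70.75/78.95 = 4.99 V.
(Unloaded it would have been 5.02 V.)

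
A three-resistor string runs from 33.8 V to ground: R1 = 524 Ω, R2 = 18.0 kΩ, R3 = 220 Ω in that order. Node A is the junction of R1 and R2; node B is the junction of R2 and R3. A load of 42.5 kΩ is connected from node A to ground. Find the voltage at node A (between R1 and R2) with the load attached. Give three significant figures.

Below node A the series string R2+R3 = 18220 Ω sits in parallel with the 42500 Ω load: 12750 Ω.
V_A = 33.8 × 12750/(524 + 12750) = 32.5 V.

V ≈ 32.5 V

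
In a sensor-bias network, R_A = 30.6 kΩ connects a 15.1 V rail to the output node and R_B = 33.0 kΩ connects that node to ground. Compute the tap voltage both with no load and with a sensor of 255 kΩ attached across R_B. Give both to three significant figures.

Open-circuit: V = 15.1 × 33.0/(30.6 + 33.0) = 7.83 V.
With the load, R_B becomes R_B‖R_L = 29.22 kΩ, so V = 15.1 × 29.22/59.82 = 7.38 V.

Unloaded: 7.83 V; loaded: 7.38 V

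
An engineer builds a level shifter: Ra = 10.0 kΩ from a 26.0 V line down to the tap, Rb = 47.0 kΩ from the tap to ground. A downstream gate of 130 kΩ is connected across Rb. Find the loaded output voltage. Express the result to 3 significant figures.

V_out ≈ 20.2 V

The load sits in parallel with Rb: Rb‖R_L = (47.0 × 130) / (47.0 + 130) = 34.52 kΩ.
V_out = 26.0 × 34.52 / (10.0 + 34.52) = 26.0 × 34.52/44.52 = 20.2 V.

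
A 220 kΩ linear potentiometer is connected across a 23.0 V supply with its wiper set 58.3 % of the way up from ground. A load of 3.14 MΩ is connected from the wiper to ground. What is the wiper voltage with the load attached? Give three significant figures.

V ≈ 13.2 V

The wiper splits the pot into (1−α)R = 91.74 kΩ above and αR = 128.3 kΩ below.
Lower section ‖ load = 123.2 kΩ.
V_wiper = 23.0 × 123.2/(91.74 + 123.2) = 13.2 V.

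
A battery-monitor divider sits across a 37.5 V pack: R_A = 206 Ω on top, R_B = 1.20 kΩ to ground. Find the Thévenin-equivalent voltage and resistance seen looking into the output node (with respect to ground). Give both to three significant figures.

V_th is the open-circuit tap voltage: 37.5 × 1200/(206 + 1200) = 32.0 V.
With the supply zeroed, R_A and R_B appear in parallel from the tap: R_th = R_A‖R_B = (206 × 1200)/1406 = 176 Ω.

V_th = 32.0 V, R_th = 176 Ω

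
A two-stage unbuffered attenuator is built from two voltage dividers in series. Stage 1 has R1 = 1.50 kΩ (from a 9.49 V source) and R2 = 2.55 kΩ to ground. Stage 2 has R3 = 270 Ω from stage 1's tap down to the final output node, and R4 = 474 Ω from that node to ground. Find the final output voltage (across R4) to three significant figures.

Stage 2 presents R3+R4 = 744.0 Ω as a load on stage 1's tap.
Stage 1's lower leg becomes R2‖(R3+R4) = 576.0 Ω, so V_mid = 9.49 × 576.0/2076 = 2.633 V.
Stage 2 is itself unloaded: V_out = V_mid × R4/(R3+R4) = 2.633 × 474/744.0 = 1.68 V.

V_out ≈ 1.68 V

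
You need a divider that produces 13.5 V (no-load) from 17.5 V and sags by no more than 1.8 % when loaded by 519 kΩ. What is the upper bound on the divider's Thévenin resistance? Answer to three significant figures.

R_th ≤ 9.51 kΩ

Loading drop = R_th/(R_th + R_L) ≤ 0.0180, so R_th ≤ R_L · ε/(1−ε) = 519 kΩ × 0.0180/0.9820 = 9.51 kΩ.
(Any R1, R2 with R2/(R1+R2) = 0.771 and R1‖R2 ≤ 9.51 kΩ will meet the spec.)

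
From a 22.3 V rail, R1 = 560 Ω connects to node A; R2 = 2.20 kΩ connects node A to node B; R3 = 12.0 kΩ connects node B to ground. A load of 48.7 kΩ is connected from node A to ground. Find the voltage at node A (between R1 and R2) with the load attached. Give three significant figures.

V ≈ 21.2 V

Below node A the series string R2+R3 = 14200 Ω sits in parallel with the 48700 Ω load: 10990 Ω.
V_A = 22.3 × 10990/(560 + 10990) = 21.2 V.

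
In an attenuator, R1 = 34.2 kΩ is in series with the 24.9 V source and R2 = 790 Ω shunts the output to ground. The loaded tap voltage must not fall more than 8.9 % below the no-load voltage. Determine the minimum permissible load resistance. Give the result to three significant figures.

R_L(min) ≈ 7.90 kΩ

Output resistance R_th = R1‖R2 = (34200 × 790)/34990 = 772.2 Ω.
The fractional drop is R_th/(R_th + R_L); requiring this ≤ 0.0890 gives R_L ≥ R_th(1/0.0890 − 1) = 772.2 × 10.24 = 7.90 kΩ.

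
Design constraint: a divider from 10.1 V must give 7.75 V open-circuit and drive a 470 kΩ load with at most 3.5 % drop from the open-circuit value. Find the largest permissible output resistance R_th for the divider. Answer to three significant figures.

Loading drop = R_th/(R_th + R_L) ≤ 0.0350, so R_th ≤ R_L · ε/(1−ε) = 470 kΩ × 0.0350/0.9650 = 17.0 kΩ.
(Any R1, R2 with R2/(R1+R2) = 0.767 and R1‖R2 ≤ 17.0 kΩ will meet the spec.)

R_th ≤ 17.0 kΩ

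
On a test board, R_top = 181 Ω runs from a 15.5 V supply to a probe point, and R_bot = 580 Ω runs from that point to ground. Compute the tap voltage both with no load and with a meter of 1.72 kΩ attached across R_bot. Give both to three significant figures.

Unloaded: 11.8 V; loaded: 10.9 V

Open-circuit: V = 15.5 × 580/(181 + 580) = 11.8 V.
With the load, R_bot becomes R_bot‖R_L = 433.7 Ω, so V = 15.5 × 433.7/614.7 = 10.9 V.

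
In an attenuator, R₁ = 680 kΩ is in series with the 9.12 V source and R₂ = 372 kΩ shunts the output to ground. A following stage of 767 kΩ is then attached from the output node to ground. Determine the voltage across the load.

The load sits in parallel with R₂: R₂‖R_L = (372 × 767) / (372 + 767) = 250.5 kΩ.
V_out = 9.12 × 250.5 / (680 + 250.5) = 9.12 × 250.5/930.5 = 2.46 V.

V_out ≈ 2.46 V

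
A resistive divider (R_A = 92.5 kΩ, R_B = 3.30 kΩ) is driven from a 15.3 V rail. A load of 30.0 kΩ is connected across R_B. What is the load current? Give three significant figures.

R_B‖R_L = 2.973 kΩ; V_out = 15.3 × 2.973/95.47 = 0.4764 V.
I_L = V_out / R_L = 0.4764 / 30.0 kΩ = 0.0159 mA.

I_L ≈ 0.0159 mA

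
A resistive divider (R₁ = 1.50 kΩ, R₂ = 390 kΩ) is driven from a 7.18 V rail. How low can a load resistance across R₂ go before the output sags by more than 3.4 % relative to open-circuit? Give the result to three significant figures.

R_L(min) ≈ 42.5 kΩ

Output resistance R_th = R₁‖R₂ = (1.50 × 390)/391.5 = 1.494 kΩ.
The fractional drop is R_th/(R_th + R_L); requiring this ≤ 0.0340 gives R_L ≥ R_th(1/0.0340 − 1) = 1.494 × 28.41 = 42.5 kΩ.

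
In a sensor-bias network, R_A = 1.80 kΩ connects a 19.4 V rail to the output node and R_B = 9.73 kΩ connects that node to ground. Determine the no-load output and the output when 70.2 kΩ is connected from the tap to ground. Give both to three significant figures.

Unloaded: 16.4 V; loaded: 16.0 V

Open-circuit: V = 19.4 × 9.73/(1.80 + 9.73) = 16.4 V.
With the load, R_B becomes R_B‖R_L = 8.546 kΩ, so V = 19.4 × 8.546/10.35 = 16.0 V.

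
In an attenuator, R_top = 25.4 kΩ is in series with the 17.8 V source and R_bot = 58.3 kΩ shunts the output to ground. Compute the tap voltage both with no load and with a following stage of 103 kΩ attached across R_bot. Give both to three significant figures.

Unloaded: 12.4 V; loaded: 10.6 V

Open-circuit: V = 17.8 × 58.3/(25.4 + 58.3) = 12.4 V.
With the load, R_bot becomes R_bot‖R_L = 37.23 kΩ, so V = 17.8 × 37.23/62.63 = 10.6 V.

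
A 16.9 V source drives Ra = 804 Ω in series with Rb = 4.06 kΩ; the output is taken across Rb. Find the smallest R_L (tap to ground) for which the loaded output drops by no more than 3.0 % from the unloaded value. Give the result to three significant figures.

R_L(min) ≈ 21.7 kΩ

Output resistance R_th = Ra‖Rb = (804 × 4060)/4864 = 671.1 Ω.
The fractional drop is R_th/(R_th + R_L); requiring this ≤ 0.0300 gives R_L ≥ R_th(1/0.0300 − 1) = 671.1 × 32.33 = 21.7 kΩ.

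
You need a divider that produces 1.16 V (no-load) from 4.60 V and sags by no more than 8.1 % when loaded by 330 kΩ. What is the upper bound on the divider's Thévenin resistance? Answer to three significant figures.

R_th ≤ 29.1 kΩ

Loading drop = R_th/(R_th + R_L) ≤ 0.0810, so R_th ≤ R_L · ε/(1−ε) = 330 kΩ × 0.0810/0.9190 = 29.1 kΩ.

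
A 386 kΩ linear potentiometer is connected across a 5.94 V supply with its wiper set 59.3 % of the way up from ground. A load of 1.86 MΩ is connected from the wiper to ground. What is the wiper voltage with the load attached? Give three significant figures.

The wiper splits the pot into (1−α)R = 157.1 kΩ above and αR = 228.9 kΩ below.
Lower section ‖ load = 203.8 kΩ.
V_wiper = 5.94 × 203.8/(157.1 + 203.8) = 3.35 V.

V ≈ 3.35 V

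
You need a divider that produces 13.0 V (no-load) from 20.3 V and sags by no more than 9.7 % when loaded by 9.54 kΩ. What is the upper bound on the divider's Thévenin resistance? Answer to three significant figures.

R_th ≤ 1.02 kΩ

Loading drop = R_th/(R_th + R_L) ≤ 0.0970, so R_th ≤ R_L · ε/(1−ε) = 9.54 kΩ × 0.0970/0.9030 = 1.02 kΩ.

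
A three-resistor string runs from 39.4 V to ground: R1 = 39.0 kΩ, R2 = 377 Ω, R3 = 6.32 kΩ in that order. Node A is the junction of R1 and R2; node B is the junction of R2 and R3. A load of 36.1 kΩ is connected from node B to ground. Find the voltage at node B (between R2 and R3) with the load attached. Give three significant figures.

At node B, R3 is in parallel with the load: R3‖R_L = 5378 Ω.
Below node A the resistance is R2 + (R3‖R_L) = 5755 Ω, so V_A = 39.4 × 5755/44760 = 5.067 V.
Then V_B = V_A × (R3‖R_L)/(R2 + R3‖R_L) = 5.067 × 5378/5755 = 4.73 V.

V ≈ 4.73 V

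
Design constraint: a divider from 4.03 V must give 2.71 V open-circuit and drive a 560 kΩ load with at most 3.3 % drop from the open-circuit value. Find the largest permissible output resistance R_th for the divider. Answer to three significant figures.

Loading drop = R_th/(R_th + R_L) ≤ 0.0330, so R_th ≤ R_L · ε/(1−ε) = 560 kΩ × 0.0330/0.9670 = 19.1 kΩ.

R_th ≤ 19.1 kΩ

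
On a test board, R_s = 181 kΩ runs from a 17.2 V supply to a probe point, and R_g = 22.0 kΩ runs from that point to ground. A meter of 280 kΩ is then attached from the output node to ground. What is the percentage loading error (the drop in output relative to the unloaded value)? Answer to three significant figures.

The divider's output (Thévenin) resistance is R_s‖R_g = 19.62 kΩ.
Fractional drop under load = R_th/(R_th + R_L) = 19.62 / (19.62 + 280) = 0.06547.
So the output falls by 6.55 %.

6.55 %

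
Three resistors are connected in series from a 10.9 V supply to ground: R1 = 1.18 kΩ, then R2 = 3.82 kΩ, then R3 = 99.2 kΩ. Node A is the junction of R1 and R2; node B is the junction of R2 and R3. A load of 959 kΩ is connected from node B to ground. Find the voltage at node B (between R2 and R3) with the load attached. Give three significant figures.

At node B, R3 is in parallel with the load: R3‖R_L = 89.90 kΩ.
Below node A the resistance is R2 + (R3‖R_L) = 93.72 kΩ, so V_A = 10.9 × 93.72/94.90 = 10.76 V.
Then V_B = V_A × (R3‖R_L)/(R2 + R3‖R_L) = 10.76 × 89.90/93.72 = 10.3 V.

V ≈ 10.3 V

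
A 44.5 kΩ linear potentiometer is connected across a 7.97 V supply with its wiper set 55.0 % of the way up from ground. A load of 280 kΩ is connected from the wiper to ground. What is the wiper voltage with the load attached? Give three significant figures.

The wiper splits the pot into (1−α)R = 20.02 kΩ above and αR = 24.48 kΩ below.
Lower section ‖ load = 22.51 kΩ.
V_wiper = 7.97 × 22.51/(20.02 + 22.51) = 4.22 V.

V ≈ 4.22 V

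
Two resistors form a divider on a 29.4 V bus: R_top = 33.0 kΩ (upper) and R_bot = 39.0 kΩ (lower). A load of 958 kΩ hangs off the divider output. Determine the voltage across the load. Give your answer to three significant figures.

V_out ≈ 15.6 V

The load sits in parallel with R_bot: R_bot‖R_L = (39.0 × 958) / (39.0 + 958) = 37.47 kΩ.
V_out = 29.4 × 37.47 / (33.0 + 37.47) = 29.4 × 37.47/70.47 = 15.6 V.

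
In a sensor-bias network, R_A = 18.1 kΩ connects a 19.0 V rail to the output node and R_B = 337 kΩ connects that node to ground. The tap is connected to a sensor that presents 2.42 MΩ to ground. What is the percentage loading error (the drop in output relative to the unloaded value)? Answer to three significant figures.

The divider's output (Thévenin) resistance is R_A‖R_B = 17.18 kΩ.
Fractional drop under load = R_th/(R_th + R_L) = 17.18 / (17.18 + 2420) = 0.007048.
So the output falls by 0.705 %.

0.705 %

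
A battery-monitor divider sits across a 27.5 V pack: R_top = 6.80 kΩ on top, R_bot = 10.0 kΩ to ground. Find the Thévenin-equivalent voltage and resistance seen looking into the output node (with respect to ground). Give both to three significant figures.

V_th = 16.4 V, R_th = 4.05 kΩ

V_th is the open-circuit tap voltage: 27.5 × 10.0/(6.80 + 10.0) = 16.4 V.
With the supply zeroed, R_top and R_bot appear in parallel from the tap: R_th = R_top‖R_bot = (6.80 × 10.0)/16.80 = 4.05 kΩ.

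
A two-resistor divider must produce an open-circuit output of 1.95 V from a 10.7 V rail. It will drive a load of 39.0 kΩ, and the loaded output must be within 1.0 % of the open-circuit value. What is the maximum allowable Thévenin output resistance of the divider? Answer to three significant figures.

Loading drop = R_th/(R_th + R_L) ≤ 0.0100, so R_th ≤ R_L · ε/(1−ε) = 39.0 kΩ × 0.0100/0.9900 = 394 Ω.

R_th ≤ 394 Ω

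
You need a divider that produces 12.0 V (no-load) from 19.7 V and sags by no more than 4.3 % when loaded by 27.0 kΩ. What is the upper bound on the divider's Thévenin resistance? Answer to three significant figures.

R_th ≤ 1.21 kΩ

Loading drop = R_th/(R_th + R_L) ≤ 0.0430, so R_th ≤ R_L · ε/(1−ε) = 27.0 kΩ × 0.0430/0.9570 = 1.21 kΩ.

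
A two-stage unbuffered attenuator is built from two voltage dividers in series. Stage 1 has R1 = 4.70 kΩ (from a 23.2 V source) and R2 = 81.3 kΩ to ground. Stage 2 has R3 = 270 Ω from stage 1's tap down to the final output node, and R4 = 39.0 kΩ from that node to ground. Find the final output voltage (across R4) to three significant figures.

V_out ≈ 19.6 V

Stage 2 presents R3+R4 = 39270 Ω as a load on stage 1's tap.
Stage 1's lower leg becomes R2‖(R3+R4) = 26480 Ω, so V_mid = 23.2 × 26480/31180 = 19.70 V.
Stage 2 is itself unloaded: V_out = V_mid × R4/(R3+R4) = 19.70 × 39000/39270 = 19.6 V.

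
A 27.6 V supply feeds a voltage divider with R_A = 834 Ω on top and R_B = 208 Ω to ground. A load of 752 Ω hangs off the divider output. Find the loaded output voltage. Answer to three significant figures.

V_out ≈ 4.51 V

The load sits in parallel with R_B: R_B‖R_L = (208 × 752) / (208 + 752) = 162.9 Ω.
V_out = 27.6 × 162.9 / (834 + 162.9) = 27.6 × 162.9/996.9 = 4.51 V.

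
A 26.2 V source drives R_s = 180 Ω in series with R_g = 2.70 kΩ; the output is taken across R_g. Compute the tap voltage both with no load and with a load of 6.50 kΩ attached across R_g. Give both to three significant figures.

Open-circuit: V = 26.2 × 2700/(180 + 2700) = 24.6 V.
With the load, R_g becomes R_g‖R_L = 1908 Ω, so V = 26.2 × 1908/2088 = 23.9 V.

Unloaded: 24.6 V; loaded: 23.9 V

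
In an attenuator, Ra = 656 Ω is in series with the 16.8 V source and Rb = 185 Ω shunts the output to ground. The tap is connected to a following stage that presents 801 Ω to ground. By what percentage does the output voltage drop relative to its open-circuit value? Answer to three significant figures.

15.3 %

The divider's output (Thévenin) resistance is Ra‖Rb = 144.3 Ω.
Fractional drop under load = R_th/(R_th + R_L) = 144.3 / (144.3 + 801) = 0.1527.
So the output falls by 15.3 %.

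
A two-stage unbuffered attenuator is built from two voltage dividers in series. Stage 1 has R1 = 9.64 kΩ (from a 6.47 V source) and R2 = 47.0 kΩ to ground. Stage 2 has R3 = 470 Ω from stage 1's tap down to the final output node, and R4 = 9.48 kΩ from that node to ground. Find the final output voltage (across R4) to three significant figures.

Stage 2 presents R3+R4 = 9950 Ω as a load on stage 1's tap.
Stage 1's lower leg becomes R2‖(R3+R4) = 8212 Ω, so V_mid = 6.47 × 8212/17850 = 2.976 V.
Stage 2 is itself unloaded: V_out = V_mid × R4/(R3+R4) = 2.976 × 9480/9950 = 2.84 V.

V_out ≈ 2.84 V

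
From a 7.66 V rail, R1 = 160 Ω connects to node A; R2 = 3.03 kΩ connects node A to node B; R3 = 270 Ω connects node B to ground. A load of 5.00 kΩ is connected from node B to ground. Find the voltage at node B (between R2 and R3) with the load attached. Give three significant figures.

V ≈ 0.569 V

At node B, R3 is in parallel with the load: R3‖R_L = 256.2 Ω.
Below node A the resistance is R2 + (R3‖R_L) = 3286 Ω, so V_A = 7.66 × 3286/3446 = 7.304 V.
Then V_B = V_A × (R3‖R_L)/(R2 + R3‖R_L) = 7.304 × 256.2/3286 = 0.569 V.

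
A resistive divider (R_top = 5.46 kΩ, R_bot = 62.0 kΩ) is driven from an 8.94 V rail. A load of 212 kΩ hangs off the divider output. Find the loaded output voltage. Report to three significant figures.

V_out ≈ 8.03 V

The load sits in parallel with R_bot: R_bot‖R_L = (62.0 × 212) / (62.0 + 212) = 47.97 kΩ.
V_out = 8.94 × 47.97 / (5.46 + 47.97) = 8.94 × 47.97/53.43 = 8.03 V.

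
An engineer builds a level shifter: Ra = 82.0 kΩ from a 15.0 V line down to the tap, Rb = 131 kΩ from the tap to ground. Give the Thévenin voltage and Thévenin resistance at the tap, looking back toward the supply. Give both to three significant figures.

V_th = 9.23 V, R_th = 50.4 kΩ

V_th is the open-circuit tap voltage: 15.0 × 131/(82.0 + 131) = 9.23 V.
With the supply zeroed, Ra and Rb appear in parallel from the tap: R_th = Ra‖Rb = (82.0 × 131)/213.0 = 50.4 kΩ.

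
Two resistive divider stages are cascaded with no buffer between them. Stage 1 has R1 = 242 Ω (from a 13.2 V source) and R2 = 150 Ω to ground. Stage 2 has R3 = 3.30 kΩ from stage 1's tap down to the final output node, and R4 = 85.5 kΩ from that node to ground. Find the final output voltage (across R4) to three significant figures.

Stage 2 presents R3+R4 = 88800 Ω as a load on stage 1's tap.
Stage 1's lower leg becomes R2‖(R3+R4) = 149.7 Ω, so V_mid = 13.2 × 149.7/391.7 = 5.046 V.
Stage 2 is itself unloaded: V_out = V_mid × R4/(R3+R4) = 5.046 × 85500/88800 = 4.86 V.

V_out ≈ 4.86 V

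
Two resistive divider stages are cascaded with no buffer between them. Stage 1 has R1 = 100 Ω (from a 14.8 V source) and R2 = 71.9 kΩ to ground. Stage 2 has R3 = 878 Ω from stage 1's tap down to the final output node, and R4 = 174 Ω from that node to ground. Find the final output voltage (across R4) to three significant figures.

Stage 2 presents R3+R4 = 1052 Ω as a load on stage 1's tap.
Stage 1's lower leg becomes R2‖(R3+R4) = 1037 Ω, so V_mid = 14.8 × 1037/1137 = 13.50 V.
Stage 2 is itself unloaded: V_out = V_mid × R4/(R3+R4) = 13.50 × 174/1052 = 2.23 V.

V_out ≈ 2.23 V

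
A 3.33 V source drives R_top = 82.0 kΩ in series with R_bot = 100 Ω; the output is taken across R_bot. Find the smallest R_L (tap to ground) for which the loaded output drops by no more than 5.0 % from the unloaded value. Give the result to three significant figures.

R_L(min) ≈ 1.90 kΩ

Output resistance R_th = R_top‖R_bot = (82000 × 100)/82100 = 99.88 Ω.
The fractional drop is R_th/(R_th + R_L); requiring this ≤ 0.0500 gives R_L ≥ R_th(1/0.0500 − 1) = 99.88 × 19.00 = 1.90 kΩ.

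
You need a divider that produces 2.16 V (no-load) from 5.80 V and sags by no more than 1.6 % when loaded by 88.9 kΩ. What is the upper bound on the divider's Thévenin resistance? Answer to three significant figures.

R_th ≤ 1.45 kΩ

Loading drop = R_th/(R_th + R_L) ≤ 0.0160, so R_th ≤ R_L · ε/(1−ε) = 88.9 kΩ × 0.0160/0.9840 = 1.45 kΩ.
(Any R1, R2 with R2/(R1+R2) = 0.372 and R1‖R2 ≤ 1.45 kΩ will meet the spec.)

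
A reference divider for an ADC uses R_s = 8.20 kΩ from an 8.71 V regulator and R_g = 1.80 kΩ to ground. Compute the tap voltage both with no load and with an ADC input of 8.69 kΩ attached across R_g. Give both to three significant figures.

Unloaded: 1.57 V; loaded: 1.34 V

Open-circuit: V = 8.71 × 1.80/(8.20 + 1.80) = 1.57 V.
With the load, R_g becomes R_g‖R_L = 1.491 kΩ, so V = 8.71 × 1.491/9.691 = 1.34 V.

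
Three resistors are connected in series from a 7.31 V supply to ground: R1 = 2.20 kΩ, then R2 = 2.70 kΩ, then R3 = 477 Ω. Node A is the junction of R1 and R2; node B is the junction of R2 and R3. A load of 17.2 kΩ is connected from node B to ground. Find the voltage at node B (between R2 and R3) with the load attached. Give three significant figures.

At node B, R3 is in parallel with the load: R3‖R_L = 464.1 Ω.
Below node A the resistance is R2 + (R3‖R_L) = 3164 Ω, so V_A = 7.31 × 3164/5364 = 4.312 V.
Then V_B = V_A × (R3‖R_L)/(R2 + R3‖R_L) = 4.312 × 464.1/3164 = 0.632 V.

V ≈ 0.632 V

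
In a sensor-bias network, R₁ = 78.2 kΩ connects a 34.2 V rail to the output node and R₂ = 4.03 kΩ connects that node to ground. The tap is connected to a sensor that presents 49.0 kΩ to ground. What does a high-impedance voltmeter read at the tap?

V_out ≈ 1.55 V

The load sits in parallel with R₂: R₂‖R_L = (4.03 × 49.0) / (4.03 + 49.0) = 3.724 kΩ.
V_out = 34.2 × 3.724 / (78.2 + 3.724) = 34.2 × 3.724/81.92 = 1.55 V.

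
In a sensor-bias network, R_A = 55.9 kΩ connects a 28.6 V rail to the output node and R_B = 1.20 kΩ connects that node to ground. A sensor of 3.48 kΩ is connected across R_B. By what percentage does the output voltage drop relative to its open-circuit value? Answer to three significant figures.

25.2 %

Unloaded V = 28.6 × 1.20/57.10 = 0.6011 V.
Loaded: R_B‖R_L = 0.8923 kΩ, giving V = 28.6 × 0.8923/56.79 = 0.4494 V.
Drop = (0.6011 − 0.4494) / 0.6011 = 25.2 %.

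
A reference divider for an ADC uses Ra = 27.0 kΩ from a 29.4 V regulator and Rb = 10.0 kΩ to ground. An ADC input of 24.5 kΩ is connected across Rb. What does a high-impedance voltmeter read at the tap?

V_out ≈ 6.12 V

The load sits in parallel with Rb: Rb‖R_L = (10.0 × 24.5) / (10.0 + 24.5) = 7.101 kΩ.
V_out = 29.4 × 7.101 / (27.0 + 7.101) = 29.4 × 7.101/34.10 = 6.12 V.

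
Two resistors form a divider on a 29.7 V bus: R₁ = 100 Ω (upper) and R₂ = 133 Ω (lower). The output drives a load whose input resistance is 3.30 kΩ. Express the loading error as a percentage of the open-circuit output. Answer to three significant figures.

The divider's output (Thévenin) resistance is R₁‖R₂ = 57.08 Ω.
Fractional drop under load = R_th/(R_th + R_L) = 57.08 / (57.08 + 3300) = 0.01700.
So the output falls by 1.70 %.

1.70 %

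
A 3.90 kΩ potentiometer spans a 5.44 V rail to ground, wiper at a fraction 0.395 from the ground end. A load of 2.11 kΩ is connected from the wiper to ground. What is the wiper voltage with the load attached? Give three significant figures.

V ≈ 1.49 V

The wiper splits the pot into (1−α)R = 2.360 kΩ above and αR = 1.540 kΩ below.
Lower section ‖ load = 0.8904 kΩ.
V_wiper = 5.44 × 0.8904/(2.360 + 0.8904) = 1.49 V.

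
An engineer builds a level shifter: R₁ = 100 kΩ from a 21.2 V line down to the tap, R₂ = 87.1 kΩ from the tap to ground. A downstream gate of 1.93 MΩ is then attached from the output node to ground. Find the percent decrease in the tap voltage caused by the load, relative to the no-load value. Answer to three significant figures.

2.36 %

The divider's output (Thévenin) resistance is R₁‖R₂ = 46.55 kΩ.
Fractional drop under load = R_th/(R_th + R_L) = 46.55 / (46.55 + 1930) = 0.02355.
So the output falls by 2.36 %.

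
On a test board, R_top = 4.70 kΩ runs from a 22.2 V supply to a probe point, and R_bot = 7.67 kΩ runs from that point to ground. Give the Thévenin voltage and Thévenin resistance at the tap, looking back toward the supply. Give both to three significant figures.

V_th is the open-circuit tap voltage: 22.2 × 7.67/(4.70 + 7.67) = 13.8 V.
With the supply zeroed, R_top and R_bot appear in parallel from the tap: R_th = R_top‖R_bot = (4.70 × 7.67)/12.37 = 2.91 kΩ.

V_th = 13.8 V, R_th = 2.91 kΩ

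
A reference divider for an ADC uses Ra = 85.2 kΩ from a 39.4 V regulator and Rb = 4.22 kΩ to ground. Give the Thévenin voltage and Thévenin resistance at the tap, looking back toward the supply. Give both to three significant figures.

V_th = 1.86 V, R_th = 4.02 kΩ

V_th is the open-circuit tap voltage: 39.4 × 4.22/(85.2 + 4.22) = 1.86 V.
With the supply zeroed, Ra and Rb appear in parallel from the tap: R_th = Ra‖Rb = (85.2 × 4.22)/89.42 = 4.02 kΩ.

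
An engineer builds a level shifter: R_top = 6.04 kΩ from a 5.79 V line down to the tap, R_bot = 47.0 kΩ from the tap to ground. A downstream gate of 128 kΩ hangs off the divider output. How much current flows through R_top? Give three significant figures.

I ≈ 0.143 mA

R_bot‖R_L = 34.38 kΩ, so the source sees R_top + R_bot‖R_L = 40.42 kΩ.
I = 5.79 V / 40.42 kΩ = 0.143 mA.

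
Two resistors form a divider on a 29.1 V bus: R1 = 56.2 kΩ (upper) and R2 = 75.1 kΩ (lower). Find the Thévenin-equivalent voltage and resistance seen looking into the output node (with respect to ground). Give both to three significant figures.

V_th = 16.6 V, R_th = 32.1 kΩ

V_th is the open-circuit tap voltage: 29.1 × 75.1/(56.2 + 75.1) = 16.6 V.
With the supply zeroed, R1 and R2 appear in parallel from the tap: R_th = R1‖R2 = (56.2 × 75.1)/131.3 = 32.1 kΩ.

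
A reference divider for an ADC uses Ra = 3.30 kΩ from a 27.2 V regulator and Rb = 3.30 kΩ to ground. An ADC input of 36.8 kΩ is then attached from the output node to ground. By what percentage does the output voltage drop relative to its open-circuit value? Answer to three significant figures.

The divider's output (Thévenin) resistance is Ra‖Rb = 1.650 kΩ.
Fractional drop under load = R_th/(R_th + R_L) = 1.650 / (1.650 + 36.8) = 0.04291.
So the output falls by 4.29 %.

4.29 %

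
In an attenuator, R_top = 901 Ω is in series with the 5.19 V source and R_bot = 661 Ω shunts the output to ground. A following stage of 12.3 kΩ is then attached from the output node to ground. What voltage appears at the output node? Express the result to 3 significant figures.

V_out ≈ 2.13 V

The load sits in parallel with R_bot: R_bot‖R_L = (661 × 12300) / (661 + 12300) = 627.3 Ω.
V_out = 5.19 × 627.3 / (901 + 627.3) = 5.19 × 627.3/1528 = 2.13 V.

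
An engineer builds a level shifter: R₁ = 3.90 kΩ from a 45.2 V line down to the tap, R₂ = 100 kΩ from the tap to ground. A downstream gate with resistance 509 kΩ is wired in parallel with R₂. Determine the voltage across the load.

The load sits in parallel with R₂: R₂‖R_L = (100 × 509) / (100 + 509) = 83.58 kΩ.
V_out = 45.2 × 83.58 / (3.90 + 83.58) = 45.2 × 83.58/87.48 = 43.2 V.
(Unloaded it would have been 43.5 V.)

V_out ≈ 43.2 V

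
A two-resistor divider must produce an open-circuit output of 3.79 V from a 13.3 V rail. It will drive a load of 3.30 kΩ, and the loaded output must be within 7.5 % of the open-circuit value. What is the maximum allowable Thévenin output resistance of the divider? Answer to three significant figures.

Loading drop = R_th/(R_th + R_L) ≤ 0.0750, so R_th ≤ R_L · ε/(1−ε) = 3.30 kΩ × 0.0750/0.9250 = 268 Ω.

R_th ≤ 268 Ω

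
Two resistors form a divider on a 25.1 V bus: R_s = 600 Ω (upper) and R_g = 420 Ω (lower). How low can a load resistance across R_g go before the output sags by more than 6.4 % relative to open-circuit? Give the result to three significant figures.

R_L(min) ≈ 3.61 kΩ

Output resistance R_th = R_s‖R_g = (600 × 420)/1020 = 247.1 Ω.
The fractional drop is R_th/(R_th + R_L); requiring this ≤ 0.0640 gives R_L ≥ R_th(1/0.0640 − 1) = 247.1 × 14.62 = 3.61 kΩ.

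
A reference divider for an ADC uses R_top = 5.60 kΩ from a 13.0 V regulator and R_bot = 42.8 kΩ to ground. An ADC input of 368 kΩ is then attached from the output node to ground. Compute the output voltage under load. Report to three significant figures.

The load sits in parallel with R_bot: R_bot‖R_L = (42.8 × 368) / (42.8 + 368) = 38.34 kΩ.
V_out = 13.0 × 38.34 / (5.60 + 38.34) = 13.0 × 38.34/43.94 = 11.3 V.
(Unloaded it would have been 11.5 V.)

V_out ≈ 11.3 V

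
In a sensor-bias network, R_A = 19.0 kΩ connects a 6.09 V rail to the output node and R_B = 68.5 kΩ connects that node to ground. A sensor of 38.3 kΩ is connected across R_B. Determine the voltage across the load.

The load sits in parallel with R_B: R_B‖R_L = (68.5 × 38.3) / (68.5 + 38.3) = 24.57 kΩ.
V_out = 6.09 × 24.57 / (19.0 + 24.57) = 6.09 × 24.57/43.57 = 3.43 V.

V_out ≈ 3.43 V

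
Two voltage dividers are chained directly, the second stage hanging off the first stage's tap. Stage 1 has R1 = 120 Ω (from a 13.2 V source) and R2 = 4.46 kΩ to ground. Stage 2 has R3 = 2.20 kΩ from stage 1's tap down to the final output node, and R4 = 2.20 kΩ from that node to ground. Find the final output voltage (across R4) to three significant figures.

Stage 2 presents R3+R4 = 4400 Ω as a load on stage 1's tap.
Stage 1's lower leg becomes R2‖(R3+R4) = 2215 Ω, so V_mid = 13.2 × 2215/2335 = 12.52 V.
Stage 2 is itself unloaded: V_out = V_mid × R4/(R3+R4) = 12.52 × 2200/4400 = 6.26 V.

V_out ≈ 6.26 V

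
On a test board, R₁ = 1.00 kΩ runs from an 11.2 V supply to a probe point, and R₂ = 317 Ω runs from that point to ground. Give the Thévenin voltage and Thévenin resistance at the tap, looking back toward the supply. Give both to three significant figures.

V_th is the open-circuit tap voltage: 11.2 × 317/(1000 + 317) = 2.70 V.
With the supply zeroed, R₁ and R₂ appear in parallel from the tap: R_th = R₁‖R₂ = (1000 × 317)/1317 = 241 Ω.

V_th = 2.70 V, R_th = 241 Ω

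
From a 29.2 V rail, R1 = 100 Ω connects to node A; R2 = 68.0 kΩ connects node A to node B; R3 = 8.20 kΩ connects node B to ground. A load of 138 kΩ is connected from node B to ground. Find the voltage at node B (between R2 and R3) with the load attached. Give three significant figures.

At node B, R3 is in parallel with the load: R3‖R_L = 7740 Ω.
Below node A the resistance is R2 + (R3‖R_L) = 75740 Ω, so V_A = 29.2 × 75740/75840 = 29.16 V.
Then V_B = V_A × (R3‖R_L)/(R2 + R3‖R_L) = 29.16 × 7740/75740 = 2.98 V.

V ≈ 2.98 V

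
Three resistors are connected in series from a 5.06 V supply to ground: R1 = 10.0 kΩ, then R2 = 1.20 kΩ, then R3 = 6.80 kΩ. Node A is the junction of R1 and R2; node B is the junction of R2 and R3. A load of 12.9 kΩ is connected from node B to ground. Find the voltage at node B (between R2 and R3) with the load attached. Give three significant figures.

V ≈ 1.44 V

At node B, R3 is in parallel with the load: R3‖R_L = 4.453 kΩ.
Below node A the resistance is R2 + (R3‖R_L) = 5.653 kΩ, so V_A = 5.06 × 5.653/15.65 = 1.827 V.
Then V_B = V_A × (R3‖R_L)/(R2 + R3‖R_L) = 1.827 × 4.453/5.653 = 1.44 V.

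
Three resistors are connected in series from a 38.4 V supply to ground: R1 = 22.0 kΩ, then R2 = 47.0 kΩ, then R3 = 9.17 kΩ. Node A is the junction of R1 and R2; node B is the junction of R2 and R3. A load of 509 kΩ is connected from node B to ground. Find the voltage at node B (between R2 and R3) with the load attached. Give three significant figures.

V ≈ 4.43 V

At node B, R3 is in parallel with the load: R3‖R_L = 9.008 kΩ.
Below node A the resistance is R2 + (R3‖R_L) = 56.01 kΩ, so V_A = 38.4 × 56.01/78.01 = 27.57 V.
Then V_B = V_A × (R3‖R_L)/(R2 + R3‖R_L) = 27.57 × 9.008/56.01 = 4.43 V.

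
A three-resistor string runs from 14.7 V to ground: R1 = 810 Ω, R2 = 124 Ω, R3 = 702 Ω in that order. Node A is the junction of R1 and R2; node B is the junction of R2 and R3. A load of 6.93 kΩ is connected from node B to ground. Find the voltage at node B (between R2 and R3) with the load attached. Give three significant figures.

At node B, R3 is in parallel with the load: R3‖R_L = 637.4 Ω.
Below node A the resistance is R2 + (R3‖R_L) = 761.4 Ω, so V_A = 14.7 × 761.4/1571 = 7.123 V.
Then V_B = V_A × (R3‖R_L)/(R2 + R3‖R_L) = 7.123 × 637.4/761.4 = 5.96 V.

V ≈ 5.96 V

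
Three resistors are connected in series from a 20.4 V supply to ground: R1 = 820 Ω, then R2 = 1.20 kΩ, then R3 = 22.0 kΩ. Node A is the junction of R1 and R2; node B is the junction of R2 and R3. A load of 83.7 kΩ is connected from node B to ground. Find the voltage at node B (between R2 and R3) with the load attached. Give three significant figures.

V ≈ 18.3 V

At node B, R3 is in parallel with the load: R3‖R_L = 17420 Ω.
Below node A the resistance is R2 + (R3‖R_L) = 18620 Ω, so V_A = 20.4 × 18620/19440 = 19.54 V.
Then V_B = V_A × (R3‖R_L)/(R2 + R3‖R_L) = 19.54 × 17420/18620 = 18.3 V.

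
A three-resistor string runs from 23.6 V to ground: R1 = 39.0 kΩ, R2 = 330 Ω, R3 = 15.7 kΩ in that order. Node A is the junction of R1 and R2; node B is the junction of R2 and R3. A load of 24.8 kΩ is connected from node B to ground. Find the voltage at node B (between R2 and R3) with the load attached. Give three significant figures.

V ≈ 4.64 V

At node B, R3 is in parallel with the load: R3‖R_L = 9614 Ω.
Below node A the resistance is R2 + (R3‖R_L) = 9944 Ω, so V_A = 23.6 × 9944/48940 = 4.795 V.
Then V_B = V_A × (R3‖R_L)/(R2 + R3‖R_L) = 4.795 × 9614/9944 = 4.64 V.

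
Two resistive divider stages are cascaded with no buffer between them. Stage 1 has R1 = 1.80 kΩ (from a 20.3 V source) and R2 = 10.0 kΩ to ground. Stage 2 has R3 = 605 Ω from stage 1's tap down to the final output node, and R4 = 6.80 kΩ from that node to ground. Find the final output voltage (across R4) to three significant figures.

Stage 2 presents R3+R4 = 7405 Ω as a load on stage 1's tap.
Stage 1's lower leg becomes R2‖(R3+R4) = 4255 Ω, so V_mid = 20.3 × 4255/6055 = 14.26 V.
Stage 2 is itself unloaded: V_out = V_mid × R4/(R3+R4) = 14.26 × 6800/7405 = 13.1 V.

V_out ≈ 13.1 V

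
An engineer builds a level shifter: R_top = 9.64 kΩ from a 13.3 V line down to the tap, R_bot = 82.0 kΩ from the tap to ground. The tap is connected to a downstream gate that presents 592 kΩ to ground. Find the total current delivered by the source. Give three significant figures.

R_bot‖R_L = 72.02 kΩ, so the source sees R_top + R_bot‖R_L = 81.66 kΩ.
I = 13.3 V / 81.66 kΩ = 0.163 mA.

I ≈ 0.163 mA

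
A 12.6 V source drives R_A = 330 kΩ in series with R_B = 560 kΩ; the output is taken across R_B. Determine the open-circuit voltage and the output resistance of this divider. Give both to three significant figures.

V_th is the open-circuit tap voltage: 12.6 × 560/(330 + 560) = 7.93 V.
With the supply zeroed, R_A and R_B appear in parallel from the tap: R_th = R_A‖R_B = (330 × 560)/890.0 = 208 kΩ.

V_th = 7.93 V, R_th = 208 kΩ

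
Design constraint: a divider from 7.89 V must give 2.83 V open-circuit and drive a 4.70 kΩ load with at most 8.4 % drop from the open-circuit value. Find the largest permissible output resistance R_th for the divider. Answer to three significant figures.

Loading drop = R_th/(R_th + R_L) ≤ 0.0840, so R_th ≤ R_L · ε/(1−ε) = 4.70 kΩ × 0.0840/0.9160 = 431 Ω.

R_th ≤ 431 Ω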